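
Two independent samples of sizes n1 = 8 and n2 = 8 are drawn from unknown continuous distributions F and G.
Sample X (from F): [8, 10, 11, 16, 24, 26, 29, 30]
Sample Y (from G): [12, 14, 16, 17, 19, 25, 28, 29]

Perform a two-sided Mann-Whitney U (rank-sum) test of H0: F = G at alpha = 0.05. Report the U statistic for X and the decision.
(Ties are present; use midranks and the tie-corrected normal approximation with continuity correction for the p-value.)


Step 1: Combine and sort all 16 observations; assign midranks.
sorted (value, group): (8,X), (10,X), (11,X), (12,Y), (14,Y), (16,X), (16,Y), (17,Y), (19,Y), (24,X), (25,Y), (26,X), (28,Y), (29,X), (29,Y), (30,X)
ranks: 8->1, 10->2, 11->3, 12->4, 14->5, 16->6.5, 16->6.5, 17->8, 19->9, 24->10, 25->11, 26->12, 28->13, 29->14.5, 29->14.5, 30->16
Step 2: Rank sum for X: R1 = 1 + 2 + 3 + 6.5 + 10 + 12 + 14.5 + 16 = 65.
Step 3: U_X = R1 - n1(n1+1)/2 = 65 - 8*9/2 = 65 - 36 = 29.
       U_Y = n1*n2 - U_X = 64 - 29 = 35.
Step 4: Ties are present, so use the tie-corrected normal approximation (with continuity correction) for the p-value.
Step 5: p-value = 0.792597; compare to alpha = 0.05. fail to reject H0.

U_X = 29, p = 0.792597, fail to reject H0 at alpha = 0.05.


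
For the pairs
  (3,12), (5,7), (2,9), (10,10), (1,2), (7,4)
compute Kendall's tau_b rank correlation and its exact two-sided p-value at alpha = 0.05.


Step 1: Enumerate the 15 unordered pairs (i,j) with i<j and classify each by sign(x_j-x_i) * sign(y_j-y_i).
  (1,2):dx=+2,dy=-5->D; (1,3):dx=-1,dy=-3->C; (1,4):dx=+7,dy=-2->D; (1,5):dx=-2,dy=-10->C
  (1,6):dx=+4,dy=-8->D; (2,3):dx=-3,dy=+2->D; (2,4):dx=+5,dy=+3->C; (2,5):dx=-4,dy=-5->C
  (2,6):dx=+2,dy=-3->D; (3,4):dx=+8,dy=+1->C; (3,5):dx=-1,dy=-7->C; (3,6):dx=+5,dy=-5->D
  (4,5):dx=-9,dy=-8->C; (4,6):dx=-3,dy=-6->C; (5,6):dx=+6,dy=+2->C
Step 2: C = 9, D = 6, total pairs = 15.
Step 3: tau = (C - D)/(n(n-1)/2) = (9 - 6)/15 = 0.200000.
Step 4: Exact two-sided p-value (enumerate n! = 720 permutations of y under H0): p = 0.719444.
Step 5: alpha = 0.05. fail to reject H0.

tau_b = 0.2000 (C=9, D=6), p = 0.719444, fail to reject H0.


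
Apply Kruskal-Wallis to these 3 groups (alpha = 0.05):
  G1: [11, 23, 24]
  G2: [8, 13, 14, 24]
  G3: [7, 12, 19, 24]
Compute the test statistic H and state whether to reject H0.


Step 1: Combine all N = 11 observations and assign midranks.
sorted (value, group, rank): (7,G3,1), (8,G2,2), (11,G1,3), (12,G3,4), (13,G2,5), (14,G2,6), (19,G3,7), (23,G1,8), (24,G1,10), (24,G2,10), (24,G3,10)
Step 2: Sum ranks within each group.
R_1 = 21 (n_1 = 3)
R_2 = 23 (n_2 = 4)
R_3 = 22 (n_3 = 4)
Step 3: H = 12/(N(N+1)) * sum(R_i^2/n_i) - 3(N+1)
     = 12/(11*12) * (21^2/3 + 23^2/4 + 22^2/4) - 3*12
     = 0.090909 * 400.25 - 36
     = 0.386364.
Step 4: Ties present; correction factor C = 1 - 24/(11^3 - 11) = 0.981818. Corrected H = 0.386364 / 0.981818 = 0.393519.
Step 5: Under H0, H ~ chi^2(2); p-value = 0.821388.
Step 6: alpha = 0.05. fail to reject H0.

H = 0.3935, df = 2, p = 0.821388, fail to reject H0.


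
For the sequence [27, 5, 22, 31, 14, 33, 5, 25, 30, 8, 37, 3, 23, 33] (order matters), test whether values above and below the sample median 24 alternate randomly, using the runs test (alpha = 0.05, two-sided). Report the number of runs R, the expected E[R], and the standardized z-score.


Step 1: Compute median = 24; label A = above, B = below.
Labels in order: ABBABABAABABBA  (n_A = 7, n_B = 7)
Step 2: Count runs R = 11.
Step 3: Under H0 (random ordering), E[R] = 2*n_A*n_B/(n_A+n_B) + 1 = 2*7*7/14 + 1 = 8.0000.
        Var[R] = 2*n_A*n_B*(2*n_A*n_B - n_A - n_B) / ((n_A+n_B)^2 * (n_A+n_B-1)) = 8232/2548 = 3.2308.
        SD[R] = 1.7974.
Step 4: Continuity-corrected z = (R - 0.5 - E[R]) / SD[R] = (11 - 0.5 - 8.0000) / 1.7974 = 1.3909.
Step 5: Two-sided p-value via normal approximation = 2*(1 - Phi(|z|)) = 0.164264.
Step 6: alpha = 0.05. fail to reject H0.

R = 11, z = 1.3909, p = 0.164264, fail to reject H0.


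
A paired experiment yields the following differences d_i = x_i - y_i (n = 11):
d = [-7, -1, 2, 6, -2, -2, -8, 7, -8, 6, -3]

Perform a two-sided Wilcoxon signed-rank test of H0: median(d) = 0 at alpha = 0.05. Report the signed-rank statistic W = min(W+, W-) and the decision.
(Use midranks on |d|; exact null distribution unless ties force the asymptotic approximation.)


Step 1: Drop any zero differences (none here) and take |d_i|.
|d| = [7, 1, 2, 6, 2, 2, 8, 7, 8, 6, 3]
Step 2: Midrank |d_i| (ties get averaged ranks).
ranks: |7|->8.5, |1|->1, |2|->3, |6|->6.5, |2|->3, |2|->3, |8|->10.5, |7|->8.5, |8|->10.5, |6|->6.5, |3|->5
Step 3: Attach original signs; sum ranks with positive sign and with negative sign.
W+ = 3 + 6.5 + 8.5 + 6.5 = 24.5
W- = 8.5 + 1 + 3 + 3 + 10.5 + 10.5 + 5 = 41.5
(Check: W+ + W- = 66 should equal n(n+1)/2 = 66.)
Step 4: Test statistic W = min(W+, W-) = 24.5.
Step 5: Ties in |d|, so use the tie-corrected normal approximation.
        E[W] = n(n+1)/4 = 11*12/4 = 33.
        Tie groups: |d|=2 (t=3), |d|=6 (t=2), |d|=7 (t=2), |d|=8 (t=2); sum(t^3 - t) = 42.
        Var[W] = n(n+1)(2n+1)/24 - sum(t^3-t)/48 = 3036/24 - 42/48 = 125.625.
        z = (W - E[W]) / sqrt(Var[W]) = (24.5 - 33) / 11.2083 = -0.7584.
        Two-sided p = 2*Phi(z) = 0.448230.
Step 6: alpha = 0.05. fail to reject H0.

W+ = 24.5, W- = 41.5, W = min = 24.5, p = 0.448230, fail to reject H0.


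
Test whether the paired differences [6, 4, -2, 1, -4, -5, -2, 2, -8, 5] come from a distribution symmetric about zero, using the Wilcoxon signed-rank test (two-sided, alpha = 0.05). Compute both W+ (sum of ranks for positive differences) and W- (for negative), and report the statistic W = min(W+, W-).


Step 1: Drop any zero differences (none here) and take |d_i|.
|d| = [6, 4, 2, 1, 4, 5, 2, 2, 8, 5]
Step 2: Midrank |d_i| (ties get averaged ranks).
ranks: |6|->9, |4|->5.5, |2|->3, |1|->1, |4|->5.5, |5|->7.5, |2|->3, |2|->3, |8|->10, |5|->7.5
Step 3: Attach original signs; sum ranks with positive sign and with negative sign.
W+ = 9 + 5.5 + 1 + 3 + 7.5 = 26
W- = 3 + 5.5 + 7.5 + 3 + 10 = 29
(Check: W+ + W- = 55 should equal n(n+1)/2 = 55.)
Step 4: Test statistic W = min(W+, W-) = 26.
Step 5: Ties in |d|, so use the tie-corrected normal approximation.
        E[W] = n(n+1)/4 = 10*11/4 = 27.5.
        Tie groups: |d|=2 (t=3), |d|=4 (t=2), |d|=5 (t=2); sum(t^3 - t) = 36.
        Var[W] = n(n+1)(2n+1)/24 - sum(t^3-t)/48 = 2310/24 - 36/48 = 95.5.
        z = (W - E[W]) / sqrt(Var[W]) = (26 - 27.5) / 9.7724 = -0.1535.
        Two-sided p = 2*Phi(z) = 0.878009.
Step 6: alpha = 0.05. fail to reject H0.

W+ = 26, W- = 29, W = min = 26, p = 0.878009, fail to reject H0.


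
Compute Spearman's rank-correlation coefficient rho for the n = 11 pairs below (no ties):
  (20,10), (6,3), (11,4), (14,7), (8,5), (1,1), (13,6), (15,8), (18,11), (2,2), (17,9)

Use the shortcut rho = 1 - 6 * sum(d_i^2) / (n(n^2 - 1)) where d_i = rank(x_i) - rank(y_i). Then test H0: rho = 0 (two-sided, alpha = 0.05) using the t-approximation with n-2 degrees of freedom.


Step 1: Rank x and y separately (midranks; no ties here).
rank(x): 20->11, 6->3, 11->5, 14->7, 8->4, 1->1, 13->6, 15->8, 18->10, 2->2, 17->9
rank(y): 10->10, 3->3, 4->4, 7->7, 5->5, 1->1, 6->6, 8->8, 11->11, 2->2, 9->9
Step 2: d_i = R_x(i) - R_y(i); compute d_i^2.
  (11-10)^2=1, (3-3)^2=0, (5-4)^2=1, (7-7)^2=0, (4-5)^2=1, (1-1)^2=0, (6-6)^2=0, (8-8)^2=0, (10-11)^2=1, (2-2)^2=0, (9-9)^2=0
sum(d^2) = 4.
Step 3: rho = 1 - 6*4 / (11*(11^2 - 1)) = 1 - 24/1320 = 0.981818.
Step 4: Under H0, t = rho * sqrt((n-2)/(1-rho^2)) = 15.5168 ~ t(9).
Step 5: Two-sided p-value from the t-distribution with 9 df = 0.000000.
Step 6: alpha = 0.05. reject H0.

rho = 0.9818, p = 0.000000, reject H0 at alpha = 0.05.


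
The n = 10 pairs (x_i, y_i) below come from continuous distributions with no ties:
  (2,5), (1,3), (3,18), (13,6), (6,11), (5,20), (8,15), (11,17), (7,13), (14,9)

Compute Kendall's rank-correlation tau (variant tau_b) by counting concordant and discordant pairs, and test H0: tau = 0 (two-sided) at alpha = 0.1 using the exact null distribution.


Step 1: Enumerate the 45 unordered pairs (i,j) with i<j and classify each by sign(x_j-x_i) * sign(y_j-y_i).
  (1,2):dx=-1,dy=-2->C; (1,3):dx=+1,dy=+13->C; (1,4):dx=+11,dy=+1->C; (1,5):dx=+4,dy=+6->C
  (1,6):dx=+3,dy=+15->C; (1,7):dx=+6,dy=+10->C; (1,8):dx=+9,dy=+12->C; (1,9):dx=+5,dy=+8->C
  (1,10):dx=+12,dy=+4->C; (2,3):dx=+2,dy=+15->C; (2,4):dx=+12,dy=+3->C; (2,5):dx=+5,dy=+8->C
  (2,6):dx=+4,dy=+17->C; (2,7):dx=+7,dy=+12->C; (2,8):dx=+10,dy=+14->C; (2,9):dx=+6,dy=+10->C
  (2,10):dx=+13,dy=+6->C; (3,4):dx=+10,dy=-12->D; (3,5):dx=+3,dy=-7->D; (3,6):dx=+2,dy=+2->C
  (3,7):dx=+5,dy=-3->D; (3,8):dx=+8,dy=-1->D; (3,9):dx=+4,dy=-5->D; (3,10):dx=+11,dy=-9->D
  (4,5):dx=-7,dy=+5->D; (4,6):dx=-8,dy=+14->D; (4,7):dx=-5,dy=+9->D; (4,8):dx=-2,dy=+11->D
  (4,9):dx=-6,dy=+7->D; (4,10):dx=+1,dy=+3->C; (5,6):dx=-1,dy=+9->D; (5,7):dx=+2,dy=+4->C
  (5,8):dx=+5,dy=+6->C; (5,9):dx=+1,dy=+2->C; (5,10):dx=+8,dy=-2->D; (6,7):dx=+3,dy=-5->D
  (6,8):dx=+6,dy=-3->D; (6,9):dx=+2,dy=-7->D; (6,10):dx=+9,dy=-11->D; (7,8):dx=+3,dy=+2->C
  (7,9):dx=-1,dy=-2->C; (7,10):dx=+6,dy=-6->D; (8,9):dx=-4,dy=-4->C; (8,10):dx=+3,dy=-8->D
  (9,10):dx=+7,dy=-4->D
Step 2: C = 25, D = 20, total pairs = 45.
Step 3: tau = (C - D)/(n(n-1)/2) = (25 - 20)/45 = 0.111111.
Step 4: Exact two-sided p-value (enumerate n! = 3628800 permutations of y under H0): p = 0.727490.
Step 5: alpha = 0.1. fail to reject H0.

tau_b = 0.1111 (C=25, D=20), p = 0.727490, fail to reject H0.


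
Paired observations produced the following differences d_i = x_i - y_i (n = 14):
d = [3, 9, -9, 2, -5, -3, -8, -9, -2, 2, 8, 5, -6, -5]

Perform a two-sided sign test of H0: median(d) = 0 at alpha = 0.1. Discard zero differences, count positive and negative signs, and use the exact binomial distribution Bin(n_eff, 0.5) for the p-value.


Step 1: Discard zero differences. Original n = 14; n_eff = number of nonzero differences = 14.
Nonzero differences (with sign): +3, +9, -9, +2, -5, -3, -8, -9, -2, +2, +8, +5, -6, -5
Step 2: Count signs: positive = 6, negative = 8.
Step 3: Under H0: P(positive) = 0.5, so the number of positives S ~ Bin(14, 0.5).
Step 4: Two-sided exact p-value = sum of Bin(14,0.5) probabilities at or below the observed probability = 0.790527.
Step 5: alpha = 0.1. fail to reject H0.

n_eff = 14, pos = 6, neg = 8, p = 0.790527, fail to reject H0.


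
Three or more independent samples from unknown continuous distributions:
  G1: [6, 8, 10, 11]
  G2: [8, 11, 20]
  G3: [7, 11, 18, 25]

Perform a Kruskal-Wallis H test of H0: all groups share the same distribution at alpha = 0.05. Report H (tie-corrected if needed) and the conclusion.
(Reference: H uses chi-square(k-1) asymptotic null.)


Step 1: Combine all N = 11 observations and assign midranks.
sorted (value, group, rank): (6,G1,1), (7,G3,2), (8,G1,3.5), (8,G2,3.5), (10,G1,5), (11,G1,7), (11,G2,7), (11,G3,7), (18,G3,9), (20,G2,10), (25,G3,11)
Step 2: Sum ranks within each group.
R_1 = 16.5 (n_1 = 4)
R_2 = 20.5 (n_2 = 3)
R_3 = 29 (n_3 = 4)
Step 3: H = 12/(N(N+1)) * sum(R_i^2/n_i) - 3(N+1)
     = 12/(11*12) * (16.5^2/4 + 20.5^2/3 + 29^2/4) - 3*12
     = 0.090909 * 418.396 - 36
     = 2.035985.
Step 4: Ties present; correction factor C = 1 - 30/(11^3 - 11) = 0.977273. Corrected H = 2.035985 / 0.977273 = 2.083333.
Step 5: Under H0, H ~ chi^2(2); p-value = 0.352866.
Step 6: alpha = 0.05. fail to reject H0.

H = 2.0833, df = 2, p = 0.352866, fail to reject H0.


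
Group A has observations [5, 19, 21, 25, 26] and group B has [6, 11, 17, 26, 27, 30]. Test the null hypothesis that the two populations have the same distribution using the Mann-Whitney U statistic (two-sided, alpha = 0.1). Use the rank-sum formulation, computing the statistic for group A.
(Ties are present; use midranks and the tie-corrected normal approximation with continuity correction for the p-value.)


Step 1: Combine and sort all 11 observations; assign midranks.
sorted (value, group): (5,X), (6,Y), (11,Y), (17,Y), (19,X), (21,X), (25,X), (26,X), (26,Y), (27,Y), (30,Y)
ranks: 5->1, 6->2, 11->3, 17->4, 19->5, 21->6, 25->7, 26->8.5, 26->8.5, 27->10, 30->11
Step 2: Rank sum for X: R1 = 1 + 5 + 6 + 7 + 8.5 = 27.5.
Step 3: U_X = R1 - n1(n1+1)/2 = 27.5 - 5*6/2 = 27.5 - 15 = 12.5.
       U_Y = n1*n2 - U_X = 30 - 12.5 = 17.5.
Step 4: Ties are present, so use the tie-corrected normal approximation (with continuity correction) for the p-value.
Step 5: p-value = 0.714379; compare to alpha = 0.1. fail to reject H0.

U_X = 12.5, p = 0.714379, fail to reject H0 at alpha = 0.1.


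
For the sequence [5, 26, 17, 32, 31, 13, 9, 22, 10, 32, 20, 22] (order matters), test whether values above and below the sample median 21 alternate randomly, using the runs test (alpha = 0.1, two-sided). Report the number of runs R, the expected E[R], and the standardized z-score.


Step 1: Compute median = 21; label A = above, B = below.
Labels in order: BABAABBABABA  (n_A = 6, n_B = 6)
Step 2: Count runs R = 10.
Step 3: Under H0 (random ordering), E[R] = 2*n_A*n_B/(n_A+n_B) + 1 = 2*6*6/12 + 1 = 7.0000.
        Var[R] = 2*n_A*n_B*(2*n_A*n_B - n_A - n_B) / ((n_A+n_B)^2 * (n_A+n_B-1)) = 4320/1584 = 2.7273.
        SD[R] = 1.6514.
Step 4: Continuity-corrected z = (R - 0.5 - E[R]) / SD[R] = (10 - 0.5 - 7.0000) / 1.6514 = 1.5138.
Step 5: Two-sided p-value via normal approximation = 2*(1 - Phi(|z|)) = 0.130070.
Step 6: alpha = 0.1. fail to reject H0.

R = 10, z = 1.5138, p = 0.130070, fail to reject H0.


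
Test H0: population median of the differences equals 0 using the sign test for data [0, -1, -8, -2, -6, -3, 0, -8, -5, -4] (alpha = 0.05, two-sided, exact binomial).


Step 1: Discard zero differences. Original n = 10; n_eff = number of nonzero differences = 8.
Nonzero differences (with sign): -1, -8, -2, -6, -3, -8, -5, -4
Step 2: Count signs: positive = 0, negative = 8.
Step 3: Under H0: P(positive) = 0.5, so the number of positives S ~ Bin(8, 0.5).
Step 4: Two-sided exact p-value = sum of Bin(8,0.5) probabilities at or below the observed probability = 0.007812.
Step 5: alpha = 0.05. reject H0.

n_eff = 8, pos = 0, neg = 8, p = 0.007812, reject H0.


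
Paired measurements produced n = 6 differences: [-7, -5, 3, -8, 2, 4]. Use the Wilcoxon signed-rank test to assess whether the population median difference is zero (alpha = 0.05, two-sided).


Step 1: Drop any zero differences (none here) and take |d_i|.
|d| = [7, 5, 3, 8, 2, 4]
Step 2: Midrank |d_i| (ties get averaged ranks).
ranks: |7|->5, |5|->4, |3|->2, |8|->6, |2|->1, |4|->3
Step 3: Attach original signs; sum ranks with positive sign and with negative sign.
W+ = 2 + 1 + 3 = 6
W- = 5 + 4 + 6 = 15
(Check: W+ + W- = 21 should equal n(n+1)/2 = 21.)
Step 4: Test statistic W = min(W+, W-) = 6.
Step 5: No ties, so the exact null distribution over the 2^6 = 64 sign assignments gives the two-sided p-value = 0.437500.
Step 6: alpha = 0.05. fail to reject H0.

W+ = 6, W- = 15, W = min = 6, p = 0.437500, fail to reject H0.


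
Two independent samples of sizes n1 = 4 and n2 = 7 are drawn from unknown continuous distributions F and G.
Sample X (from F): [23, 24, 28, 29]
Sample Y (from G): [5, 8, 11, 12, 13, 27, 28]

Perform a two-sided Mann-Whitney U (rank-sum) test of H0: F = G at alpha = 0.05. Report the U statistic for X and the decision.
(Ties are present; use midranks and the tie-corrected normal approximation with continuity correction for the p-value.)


Step 1: Combine and sort all 11 observations; assign midranks.
sorted (value, group): (5,Y), (8,Y), (11,Y), (12,Y), (13,Y), (23,X), (24,X), (27,Y), (28,X), (28,Y), (29,X)
ranks: 5->1, 8->2, 11->3, 12->4, 13->5, 23->6, 24->7, 27->8, 28->9.5, 28->9.5, 29->11
Step 2: Rank sum for X: R1 = 6 + 7 + 9.5 + 11 = 33.5.
Step 3: U_X = R1 - n1(n1+1)/2 = 33.5 - 4*5/2 = 33.5 - 10 = 23.5.
       U_Y = n1*n2 - U_X = 28 - 23.5 = 4.5.
Step 4: Ties are present, so use the tie-corrected normal approximation (with continuity correction) for the p-value.
Step 5: p-value = 0.088247; compare to alpha = 0.05. fail to reject H0.

U_X = 23.5, p = 0.088247, fail to reject H0 at alpha = 0.05.


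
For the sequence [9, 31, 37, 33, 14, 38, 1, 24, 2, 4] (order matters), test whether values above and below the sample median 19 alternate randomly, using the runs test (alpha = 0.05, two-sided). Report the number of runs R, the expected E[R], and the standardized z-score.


Step 1: Compute median = 19; label A = above, B = below.
Labels in order: BAAABABABB  (n_A = 5, n_B = 5)
Step 2: Count runs R = 7.
Step 3: Under H0 (random ordering), E[R] = 2*n_A*n_B/(n_A+n_B) + 1 = 2*5*5/10 + 1 = 6.0000.
        Var[R] = 2*n_A*n_B*(2*n_A*n_B - n_A - n_B) / ((n_A+n_B)^2 * (n_A+n_B-1)) = 2000/900 = 2.2222.
        SD[R] = 1.4907.
Step 4: Continuity-corrected z = (R - 0.5 - E[R]) / SD[R] = (7 - 0.5 - 6.0000) / 1.4907 = 0.3354.
Step 5: Two-sided p-value via normal approximation = 2*(1 - Phi(|z|)) = 0.737316.
Step 6: alpha = 0.05. fail to reject H0.

R = 7, z = 0.3354, p = 0.737316, fail to reject H0.


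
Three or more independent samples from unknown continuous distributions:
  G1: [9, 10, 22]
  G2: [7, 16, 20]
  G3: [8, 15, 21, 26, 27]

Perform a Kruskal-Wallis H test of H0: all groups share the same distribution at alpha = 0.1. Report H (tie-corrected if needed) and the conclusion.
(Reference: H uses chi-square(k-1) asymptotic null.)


Step 1: Combine all N = 11 observations and assign midranks.
sorted (value, group, rank): (7,G2,1), (8,G3,2), (9,G1,3), (10,G1,4), (15,G3,5), (16,G2,6), (20,G2,7), (21,G3,8), (22,G1,9), (26,G3,10), (27,G3,11)
Step 2: Sum ranks within each group.
R_1 = 16 (n_1 = 3)
R_2 = 14 (n_2 = 3)
R_3 = 36 (n_3 = 5)
Step 3: H = 12/(N(N+1)) * sum(R_i^2/n_i) - 3(N+1)
     = 12/(11*12) * (16^2/3 + 14^2/3 + 36^2/5) - 3*12
     = 0.090909 * 409.867 - 36
     = 1.260606.
Step 4: No ties, so H is used without correction.
Step 5: Under H0, H ~ chi^2(2); p-value = 0.532430.
Step 6: alpha = 0.1. fail to reject H0.

H = 1.2606, df = 2, p = 0.532430, fail to reject H0.


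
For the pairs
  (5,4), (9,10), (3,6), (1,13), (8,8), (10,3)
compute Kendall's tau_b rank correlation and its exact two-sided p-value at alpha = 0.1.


Step 1: Enumerate the 15 unordered pairs (i,j) with i<j and classify each by sign(x_j-x_i) * sign(y_j-y_i).
  (1,2):dx=+4,dy=+6->C; (1,3):dx=-2,dy=+2->D; (1,4):dx=-4,dy=+9->D; (1,5):dx=+3,dy=+4->C
  (1,6):dx=+5,dy=-1->D; (2,3):dx=-6,dy=-4->C; (2,4):dx=-8,dy=+3->D; (2,5):dx=-1,dy=-2->C
  (2,6):dx=+1,dy=-7->D; (3,4):dx=-2,dy=+7->D; (3,5):dx=+5,dy=+2->C; (3,6):dx=+7,dy=-3->D
  (4,5):dx=+7,dy=-5->D; (4,6):dx=+9,dy=-10->D; (5,6):dx=+2,dy=-5->D
Step 2: C = 5, D = 10, total pairs = 15.
Step 3: tau = (C - D)/(n(n-1)/2) = (5 - 10)/15 = -0.333333.
Step 4: Exact two-sided p-value (enumerate n! = 720 permutations of y under H0): p = 0.469444.
Step 5: alpha = 0.1. fail to reject H0.

tau_b = -0.3333 (C=5, D=10), p = 0.469444, fail to reject H0.


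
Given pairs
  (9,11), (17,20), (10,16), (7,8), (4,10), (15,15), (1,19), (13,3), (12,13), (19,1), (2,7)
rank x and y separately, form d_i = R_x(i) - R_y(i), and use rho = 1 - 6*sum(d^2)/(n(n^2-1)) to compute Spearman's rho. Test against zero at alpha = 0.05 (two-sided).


Step 1: Rank x and y separately (midranks; no ties here).
rank(x): 9->5, 17->10, 10->6, 7->4, 4->3, 15->9, 1->1, 13->8, 12->7, 19->11, 2->2
rank(y): 11->6, 20->11, 16->9, 8->4, 10->5, 15->8, 19->10, 3->2, 13->7, 1->1, 7->3
Step 2: d_i = R_x(i) - R_y(i); compute d_i^2.
  (5-6)^2=1, (10-11)^2=1, (6-9)^2=9, (4-4)^2=0, (3-5)^2=4, (9-8)^2=1, (1-10)^2=81, (8-2)^2=36, (7-7)^2=0, (11-1)^2=100, (2-3)^2=1
sum(d^2) = 234.
Step 3: rho = 1 - 6*234 / (11*(11^2 - 1)) = 1 - 1404/1320 = -0.063636.
Step 4: Under H0, t = rho * sqrt((n-2)/(1-rho^2)) = -0.1913 ~ t(9).
Step 5: Two-sided p-value from the t-distribution with 9 df = 0.852539.
Step 6: alpha = 0.05. fail to reject H0.

rho = -0.0636, p = 0.852539, fail to reject H0 at alpha = 0.05.


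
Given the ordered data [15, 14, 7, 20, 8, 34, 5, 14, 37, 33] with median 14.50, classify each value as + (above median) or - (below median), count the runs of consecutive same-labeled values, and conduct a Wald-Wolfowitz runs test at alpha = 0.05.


Step 1: Compute median = 14.50; label A = above, B = below.
Labels in order: ABBABABBAA  (n_A = 5, n_B = 5)
Step 2: Count runs R = 7.
Step 3: Under H0 (random ordering), E[R] = 2*n_A*n_B/(n_A+n_B) + 1 = 2*5*5/10 + 1 = 6.0000.
        Var[R] = 2*n_A*n_B*(2*n_A*n_B - n_A - n_B) / ((n_A+n_B)^2 * (n_A+n_B-1)) = 2000/900 = 2.2222.
        SD[R] = 1.4907.
Step 4: Continuity-corrected z = (R - 0.5 - E[R]) / SD[R] = (7 - 0.5 - 6.0000) / 1.4907 = 0.3354.
Step 5: Two-sided p-value via normal approximation = 2*(1 - Phi(|z|)) = 0.737316.
Step 6: alpha = 0.05. fail to reject H0.

R = 7, z = 0.3354, p = 0.737316, fail to reject H0.


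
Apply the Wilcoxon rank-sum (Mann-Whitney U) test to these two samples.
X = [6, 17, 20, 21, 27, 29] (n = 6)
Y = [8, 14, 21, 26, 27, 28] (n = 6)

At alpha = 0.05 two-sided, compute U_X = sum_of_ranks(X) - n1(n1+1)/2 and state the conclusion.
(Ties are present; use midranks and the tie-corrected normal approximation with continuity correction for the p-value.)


Step 1: Combine and sort all 12 observations; assign midranks.
sorted (value, group): (6,X), (8,Y), (14,Y), (17,X), (20,X), (21,X), (21,Y), (26,Y), (27,X), (27,Y), (28,Y), (29,X)
ranks: 6->1, 8->2, 14->3, 17->4, 20->5, 21->6.5, 21->6.5, 26->8, 27->9.5, 27->9.5, 28->11, 29->12
Step 2: Rank sum for X: R1 = 1 + 4 + 5 + 6.5 + 9.5 + 12 = 38.
Step 3: U_X = R1 - n1(n1+1)/2 = 38 - 6*7/2 = 38 - 21 = 17.
       U_Y = n1*n2 - U_X = 36 - 17 = 19.
Step 4: Ties are present, so use the tie-corrected normal approximation (with continuity correction) for the p-value.
Step 5: p-value = 0.935962; compare to alpha = 0.05. fail to reject H0.

U_X = 17, p = 0.935962, fail to reject H0 at alpha = 0.05.


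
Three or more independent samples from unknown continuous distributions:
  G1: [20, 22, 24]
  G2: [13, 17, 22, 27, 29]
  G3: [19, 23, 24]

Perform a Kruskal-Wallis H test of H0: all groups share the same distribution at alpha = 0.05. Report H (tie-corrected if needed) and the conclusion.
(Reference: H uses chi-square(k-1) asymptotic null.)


Step 1: Combine all N = 11 observations and assign midranks.
sorted (value, group, rank): (13,G2,1), (17,G2,2), (19,G3,3), (20,G1,4), (22,G1,5.5), (22,G2,5.5), (23,G3,7), (24,G1,8.5), (24,G3,8.5), (27,G2,10), (29,G2,11)
Step 2: Sum ranks within each group.
R_1 = 18 (n_1 = 3)
R_2 = 29.5 (n_2 = 5)
R_3 = 18.5 (n_3 = 3)
Step 3: H = 12/(N(N+1)) * sum(R_i^2/n_i) - 3(N+1)
     = 12/(11*12) * (18^2/3 + 29.5^2/5 + 18.5^2/3) - 3*12
     = 0.090909 * 396.133 - 36
     = 0.012121.
Step 4: Ties present; correction factor C = 1 - 12/(11^3 - 11) = 0.990909. Corrected H = 0.012121 / 0.990909 = 0.012232.
Step 5: Under H0, H ~ chi^2(2); p-value = 0.993902.
Step 6: alpha = 0.05. fail to reject H0.

H = 0.0122, df = 2, p = 0.993902, fail to reject H0.


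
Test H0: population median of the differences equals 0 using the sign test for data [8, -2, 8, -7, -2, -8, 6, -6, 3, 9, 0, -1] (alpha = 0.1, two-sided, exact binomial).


Step 1: Discard zero differences. Original n = 12; n_eff = number of nonzero differences = 11.
Nonzero differences (with sign): +8, -2, +8, -7, -2, -8, +6, -6, +3, +9, -1
Step 2: Count signs: positive = 5, negative = 6.
Step 3: Under H0: P(positive) = 0.5, so the number of positives S ~ Bin(11, 0.5).
Step 4: Two-sided exact p-value = sum of Bin(11,0.5) probabilities at or below the observed probability = 1.000000.
Step 5: alpha = 0.1. fail to reject H0.

n_eff = 11, pos = 5, neg = 6, p = 1.000000, fail to reject H0.


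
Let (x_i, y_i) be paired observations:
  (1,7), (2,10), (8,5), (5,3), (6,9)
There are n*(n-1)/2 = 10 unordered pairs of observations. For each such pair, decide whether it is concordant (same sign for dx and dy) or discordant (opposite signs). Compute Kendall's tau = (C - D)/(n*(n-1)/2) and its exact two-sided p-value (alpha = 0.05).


Step 1: Enumerate the 10 unordered pairs (i,j) with i<j and classify each by sign(x_j-x_i) * sign(y_j-y_i).
  (1,2):dx=+1,dy=+3->C; (1,3):dx=+7,dy=-2->D; (1,4):dx=+4,dy=-4->D; (1,5):dx=+5,dy=+2->C
  (2,3):dx=+6,dy=-5->D; (2,4):dx=+3,dy=-7->D; (2,5):dx=+4,dy=-1->D; (3,4):dx=-3,dy=-2->C
  (3,5):dx=-2,dy=+4->D; (4,5):dx=+1,dy=+6->C
Step 2: C = 4, D = 6, total pairs = 10.
Step 3: tau = (C - D)/(n(n-1)/2) = (4 - 6)/10 = -0.200000.
Step 4: Exact two-sided p-value (enumerate n! = 120 permutations of y under H0): p = 0.816667.
Step 5: alpha = 0.05. fail to reject H0.

tau_b = -0.2000 (C=4, D=6), p = 0.816667, fail to reject H0.


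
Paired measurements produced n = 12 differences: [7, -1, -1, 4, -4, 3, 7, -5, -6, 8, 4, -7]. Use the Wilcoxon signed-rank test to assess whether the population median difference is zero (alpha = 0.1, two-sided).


Step 1: Drop any zero differences (none here) and take |d_i|.
|d| = [7, 1, 1, 4, 4, 3, 7, 5, 6, 8, 4, 7]
Step 2: Midrank |d_i| (ties get averaged ranks).
ranks: |7|->10, |1|->1.5, |1|->1.5, |4|->5, |4|->5, |3|->3, |7|->10, |5|->7, |6|->8, |8|->12, |4|->5, |7|->10
Step 3: Attach original signs; sum ranks with positive sign and with negative sign.
W+ = 10 + 5 + 3 + 10 + 12 + 5 = 45
W- = 1.5 + 1.5 + 5 + 7 + 8 + 10 = 33
(Check: W+ + W- = 78 should equal n(n+1)/2 = 78.)
Step 4: Test statistic W = min(W+, W-) = 33.
Step 5: Ties in |d|, so use the tie-corrected normal approximation.
        E[W] = n(n+1)/4 = 12*13/4 = 39.
        Tie groups: |d|=1 (t=2), |d|=4 (t=3), |d|=7 (t=3); sum(t^3 - t) = 54.
        Var[W] = n(n+1)(2n+1)/24 - sum(t^3-t)/48 = 3900/24 - 54/48 = 161.375.
        z = (W - E[W]) / sqrt(Var[W]) = (33 - 39) / 12.7033 = -0.4723.
        Two-sided p = 2*Phi(z) = 0.636701.
Step 6: alpha = 0.1. fail to reject H0.

W+ = 45, W- = 33, W = min = 33, p = 0.636701, fail to reject H0.


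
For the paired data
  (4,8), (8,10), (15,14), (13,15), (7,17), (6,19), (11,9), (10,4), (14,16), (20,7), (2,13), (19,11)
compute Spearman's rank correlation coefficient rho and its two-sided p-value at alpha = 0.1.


Step 1: Rank x and y separately (midranks; no ties here).
rank(x): 4->2, 8->5, 15->10, 13->8, 7->4, 6->3, 11->7, 10->6, 14->9, 20->12, 2->1, 19->11
rank(y): 8->3, 10->5, 14->8, 15->9, 17->11, 19->12, 9->4, 4->1, 16->10, 7->2, 13->7, 11->6
Step 2: d_i = R_x(i) - R_y(i); compute d_i^2.
  (2-3)^2=1, (5-5)^2=0, (10-8)^2=4, (8-9)^2=1, (4-11)^2=49, (3-12)^2=81, (7-4)^2=9, (6-1)^2=25, (9-10)^2=1, (12-2)^2=100, (1-7)^2=36, (11-6)^2=25
sum(d^2) = 332.
Step 3: rho = 1 - 6*332 / (12*(12^2 - 1)) = 1 - 1992/1716 = -0.160839.
Step 4: Under H0, t = rho * sqrt((n-2)/(1-rho^2)) = -0.5153 ~ t(10).
Step 5: Two-sided p-value from the t-distribution with 10 df = 0.617523.
Step 6: alpha = 0.1. fail to reject H0.

rho = -0.1608, p = 0.617523, fail to reject H0 at alpha = 0.1.


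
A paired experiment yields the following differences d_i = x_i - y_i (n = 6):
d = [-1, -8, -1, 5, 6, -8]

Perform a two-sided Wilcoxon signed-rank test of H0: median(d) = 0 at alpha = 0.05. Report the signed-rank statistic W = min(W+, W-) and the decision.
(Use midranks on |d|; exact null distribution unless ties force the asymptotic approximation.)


Step 1: Drop any zero differences (none here) and take |d_i|.
|d| = [1, 8, 1, 5, 6, 8]
Step 2: Midrank |d_i| (ties get averaged ranks).
ranks: |1|->1.5, |8|->5.5, |1|->1.5, |5|->3, |6|->4, |8|->5.5
Step 3: Attach original signs; sum ranks with positive sign and with negative sign.
W+ = 3 + 4 = 7
W- = 1.5 + 5.5 + 1.5 + 5.5 = 14
(Check: W+ + W- = 21 should equal n(n+1)/2 = 21.)
Step 4: Test statistic W = min(W+, W-) = 7.
Step 5: Ties in |d|, so use the tie-corrected normal approximation.
        E[W] = n(n+1)/4 = 6*7/4 = 10.5.
        Tie groups: |d|=1 (t=2), |d|=8 (t=2); sum(t^3 - t) = 12.
        Var[W] = n(n+1)(2n+1)/24 - sum(t^3-t)/48 = 546/24 - 12/48 = 22.5.
        z = (W - E[W]) / sqrt(Var[W]) = (7 - 10.5) / 4.7434 = -0.7379.
        Two-sided p = 2*Phi(z) = 0.460597.
Step 6: alpha = 0.05. fail to reject H0.

W+ = 7, W- = 14, W = min = 7, p = 0.460597, fail to reject H0.


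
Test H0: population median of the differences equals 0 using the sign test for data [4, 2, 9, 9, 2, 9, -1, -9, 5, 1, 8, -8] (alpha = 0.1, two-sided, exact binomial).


Step 1: Discard zero differences. Original n = 12; n_eff = number of nonzero differences = 12.
Nonzero differences (with sign): +4, +2, +9, +9, +2, +9, -1, -9, +5, +1, +8, -8
Step 2: Count signs: positive = 9, negative = 3.
Step 3: Under H0: P(positive) = 0.5, so the number of positives S ~ Bin(12, 0.5).
Step 4: Two-sided exact p-value = sum of Bin(12,0.5) probabilities at or below the observed probability = 0.145996.
Step 5: alpha = 0.1. fail to reject H0.

n_eff = 12, pos = 9, neg = 3, p = 0.145996, fail to reject H0.


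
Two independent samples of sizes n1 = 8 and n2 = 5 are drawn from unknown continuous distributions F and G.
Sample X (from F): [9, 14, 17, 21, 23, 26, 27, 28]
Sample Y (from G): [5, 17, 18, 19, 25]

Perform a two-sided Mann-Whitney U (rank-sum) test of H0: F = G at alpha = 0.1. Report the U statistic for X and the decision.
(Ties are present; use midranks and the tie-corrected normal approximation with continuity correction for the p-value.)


Step 1: Combine and sort all 13 observations; assign midranks.
sorted (value, group): (5,Y), (9,X), (14,X), (17,X), (17,Y), (18,Y), (19,Y), (21,X), (23,X), (25,Y), (26,X), (27,X), (28,X)
ranks: 5->1, 9->2, 14->3, 17->4.5, 17->4.5, 18->6, 19->7, 21->8, 23->9, 25->10, 26->11, 27->12, 28->13
Step 2: Rank sum for X: R1 = 2 + 3 + 4.5 + 8 + 9 + 11 + 12 + 13 = 62.5.
Step 3: U_X = R1 - n1(n1+1)/2 = 62.5 - 8*9/2 = 62.5 - 36 = 26.5.
       U_Y = n1*n2 - U_X = 40 - 26.5 = 13.5.
Step 4: Ties are present, so use the tie-corrected normal approximation (with continuity correction) for the p-value.
Step 5: p-value = 0.379120; compare to alpha = 0.1. fail to reject H0.

U_X = 26.5, p = 0.379120, fail to reject H0 at alpha = 0.1.


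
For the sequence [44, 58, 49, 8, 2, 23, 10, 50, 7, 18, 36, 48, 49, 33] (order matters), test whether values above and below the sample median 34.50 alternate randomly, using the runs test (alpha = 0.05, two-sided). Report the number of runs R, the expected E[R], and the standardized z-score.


Step 1: Compute median = 34.50; label A = above, B = below.
Labels in order: AAABBBBABBAAAB  (n_A = 7, n_B = 7)
Step 2: Count runs R = 6.
Step 3: Under H0 (random ordering), E[R] = 2*n_A*n_B/(n_A+n_B) + 1 = 2*7*7/14 + 1 = 8.0000.
        Var[R] = 2*n_A*n_B*(2*n_A*n_B - n_A - n_B) / ((n_A+n_B)^2 * (n_A+n_B-1)) = 8232/2548 = 3.2308.
        SD[R] = 1.7974.
Step 4: Continuity-corrected z = (R + 0.5 - E[R]) / SD[R] = (6 + 0.5 - 8.0000) / 1.7974 = -0.8345.
Step 5: Two-sided p-value via normal approximation = 2*(1 - Phi(|z|)) = 0.403986.
Step 6: alpha = 0.05. fail to reject H0.

R = 6, z = -0.8345, p = 0.403986, fail to reject H0.


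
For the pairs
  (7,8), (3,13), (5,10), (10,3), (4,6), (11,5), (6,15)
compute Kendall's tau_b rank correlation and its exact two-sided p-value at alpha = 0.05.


Step 1: Enumerate the 21 unordered pairs (i,j) with i<j and classify each by sign(x_j-x_i) * sign(y_j-y_i).
  (1,2):dx=-4,dy=+5->D; (1,3):dx=-2,dy=+2->D; (1,4):dx=+3,dy=-5->D; (1,5):dx=-3,dy=-2->C
  (1,6):dx=+4,dy=-3->D; (1,7):dx=-1,dy=+7->D; (2,3):dx=+2,dy=-3->D; (2,4):dx=+7,dy=-10->D
  (2,5):dx=+1,dy=-7->D; (2,6):dx=+8,dy=-8->D; (2,7):dx=+3,dy=+2->C; (3,4):dx=+5,dy=-7->D
  (3,5):dx=-1,dy=-4->C; (3,6):dx=+6,dy=-5->D; (3,7):dx=+1,dy=+5->C; (4,5):dx=-6,dy=+3->D
  (4,6):dx=+1,dy=+2->C; (4,7):dx=-4,dy=+12->D; (5,6):dx=+7,dy=-1->D; (5,7):dx=+2,dy=+9->C
  (6,7):dx=-5,dy=+10->D
Step 2: C = 6, D = 15, total pairs = 21.
Step 3: tau = (C - D)/(n(n-1)/2) = (6 - 15)/21 = -0.428571.
Step 4: Exact two-sided p-value (enumerate n! = 5040 permutations of y under H0): p = 0.238889.
Step 5: alpha = 0.05. fail to reject H0.

tau_b = -0.4286 (C=6, D=15), p = 0.238889, fail to reject H0.


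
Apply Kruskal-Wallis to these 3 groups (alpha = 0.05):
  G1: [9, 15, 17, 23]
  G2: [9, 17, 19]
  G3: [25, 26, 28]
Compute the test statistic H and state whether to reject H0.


Step 1: Combine all N = 10 observations and assign midranks.
sorted (value, group, rank): (9,G1,1.5), (9,G2,1.5), (15,G1,3), (17,G1,4.5), (17,G2,4.5), (19,G2,6), (23,G1,7), (25,G3,8), (26,G3,9), (28,G3,10)
Step 2: Sum ranks within each group.
R_1 = 16 (n_1 = 4)
R_2 = 12 (n_2 = 3)
R_3 = 27 (n_3 = 3)
Step 3: H = 12/(N(N+1)) * sum(R_i^2/n_i) - 3(N+1)
     = 12/(10*11) * (16^2/4 + 12^2/3 + 27^2/3) - 3*11
     = 0.109091 * 355 - 33
     = 5.727273.
Step 4: Ties present; correction factor C = 1 - 12/(10^3 - 10) = 0.987879. Corrected H = 5.727273 / 0.987879 = 5.797546.
Step 5: Under H0, H ~ chi^2(2); p-value = 0.055091.
Step 6: alpha = 0.05. fail to reject H0.

H = 5.7975, df = 2, p = 0.055091, fail to reject H0.


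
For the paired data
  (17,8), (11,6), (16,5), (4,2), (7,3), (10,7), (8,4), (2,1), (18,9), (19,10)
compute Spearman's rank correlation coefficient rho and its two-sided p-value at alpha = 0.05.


Step 1: Rank x and y separately (midranks; no ties here).
rank(x): 17->8, 11->6, 16->7, 4->2, 7->3, 10->5, 8->4, 2->1, 18->9, 19->10
rank(y): 8->8, 6->6, 5->5, 2->2, 3->3, 7->7, 4->4, 1->1, 9->9, 10->10
Step 2: d_i = R_x(i) - R_y(i); compute d_i^2.
  (8-8)^2=0, (6-6)^2=0, (7-5)^2=4, (2-2)^2=0, (3-3)^2=0, (5-7)^2=4, (4-4)^2=0, (1-1)^2=0, (9-9)^2=0, (10-10)^2=0
sum(d^2) = 8.
Step 3: rho = 1 - 6*8 / (10*(10^2 - 1)) = 1 - 48/990 = 0.951515.
Step 4: Under H0, t = rho * sqrt((n-2)/(1-rho^2)) = 8.7493 ~ t(8).
Step 5: Two-sided p-value from the t-distribution with 8 df = 0.000023.
Step 6: alpha = 0.05. reject H0.

rho = 0.9515, p = 0.000023, reject H0 at alpha = 0.05.


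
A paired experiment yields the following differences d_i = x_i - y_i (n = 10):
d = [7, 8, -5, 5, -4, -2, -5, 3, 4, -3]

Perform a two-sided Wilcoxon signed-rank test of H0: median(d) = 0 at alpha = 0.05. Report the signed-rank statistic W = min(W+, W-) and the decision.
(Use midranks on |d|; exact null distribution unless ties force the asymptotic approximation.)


Step 1: Drop any zero differences (none here) and take |d_i|.
|d| = [7, 8, 5, 5, 4, 2, 5, 3, 4, 3]
Step 2: Midrank |d_i| (ties get averaged ranks).
ranks: |7|->9, |8|->10, |5|->7, |5|->7, |4|->4.5, |2|->1, |5|->7, |3|->2.5, |4|->4.5, |3|->2.5
Step 3: Attach original signs; sum ranks with positive sign and with negative sign.
W+ = 9 + 10 + 7 + 2.5 + 4.5 = 33
W- = 7 + 4.5 + 1 + 7 + 2.5 = 22
(Check: W+ + W- = 55 should equal n(n+1)/2 = 55.)
Step 4: Test statistic W = min(W+, W-) = 22.
Step 5: Ties in |d|, so use the tie-corrected normal approximation.
        E[W] = n(n+1)/4 = 10*11/4 = 27.5.
        Tie groups: |d|=3 (t=2), |d|=4 (t=2), |d|=5 (t=3); sum(t^3 - t) = 36.
        Var[W] = n(n+1)(2n+1)/24 - sum(t^3-t)/48 = 2310/24 - 36/48 = 95.5.
        z = (W - E[W]) / sqrt(Var[W]) = (22 - 27.5) / 9.7724 = -0.5628.
        Two-sided p = 2*Phi(z) = 0.573565.
Step 6: alpha = 0.05. fail to reject H0.

W+ = 33, W- = 22, W = min = 22, p = 0.573565, fail to reject H0.


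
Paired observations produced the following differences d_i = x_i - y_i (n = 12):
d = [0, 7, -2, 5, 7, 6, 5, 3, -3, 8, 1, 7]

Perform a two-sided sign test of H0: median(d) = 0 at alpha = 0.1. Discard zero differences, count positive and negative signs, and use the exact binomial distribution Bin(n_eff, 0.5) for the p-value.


Step 1: Discard zero differences. Original n = 12; n_eff = number of nonzero differences = 11.
Nonzero differences (with sign): +7, -2, +5, +7, +6, +5, +3, -3, +8, +1, +7
Step 2: Count signs: positive = 9, negative = 2.
Step 3: Under H0: P(positive) = 0.5, so the number of positives S ~ Bin(11, 0.5).
Step 4: Two-sided exact p-value = sum of Bin(11,0.5) probabilities at or below the observed probability = 0.065430.
Step 5: alpha = 0.1. reject H0.

n_eff = 11, pos = 9, neg = 2, p = 0.065430, reject H0.


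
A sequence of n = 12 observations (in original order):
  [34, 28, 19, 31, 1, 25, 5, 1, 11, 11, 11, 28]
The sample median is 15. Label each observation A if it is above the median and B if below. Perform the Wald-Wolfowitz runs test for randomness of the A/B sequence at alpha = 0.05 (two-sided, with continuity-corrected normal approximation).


Step 1: Compute median = 15; label A = above, B = below.
Labels in order: AAAABABBBBBA  (n_A = 6, n_B = 6)
Step 2: Count runs R = 5.
Step 3: Under H0 (random ordering), E[R] = 2*n_A*n_B/(n_A+n_B) + 1 = 2*6*6/12 + 1 = 7.0000.
        Var[R] = 2*n_A*n_B*(2*n_A*n_B - n_A - n_B) / ((n_A+n_B)^2 * (n_A+n_B-1)) = 4320/1584 = 2.7273.
        SD[R] = 1.6514.
Step 4: Continuity-corrected z = (R + 0.5 - E[R]) / SD[R] = (5 + 0.5 - 7.0000) / 1.6514 = -0.9083.
Step 5: Two-sided p-value via normal approximation = 2*(1 - Phi(|z|)) = 0.363722.
Step 6: alpha = 0.05. fail to reject H0.

R = 5, z = -0.9083, p = 0.363722, fail to reject H0.


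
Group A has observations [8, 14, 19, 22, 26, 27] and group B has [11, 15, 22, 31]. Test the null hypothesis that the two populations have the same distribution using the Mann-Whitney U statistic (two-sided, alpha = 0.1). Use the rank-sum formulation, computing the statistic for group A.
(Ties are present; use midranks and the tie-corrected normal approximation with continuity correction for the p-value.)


Step 1: Combine and sort all 10 observations; assign midranks.
sorted (value, group): (8,X), (11,Y), (14,X), (15,Y), (19,X), (22,X), (22,Y), (26,X), (27,X), (31,Y)
ranks: 8->1, 11->2, 14->3, 15->4, 19->5, 22->6.5, 22->6.5, 26->8, 27->9, 31->10
Step 2: Rank sum for X: R1 = 1 + 3 + 5 + 6.5 + 8 + 9 = 32.5.
Step 3: U_X = R1 - n1(n1+1)/2 = 32.5 - 6*7/2 = 32.5 - 21 = 11.5.
       U_Y = n1*n2 - U_X = 24 - 11.5 = 12.5.
Step 4: Ties are present, so use the tie-corrected normal approximation (with continuity correction) for the p-value.
Step 5: p-value = 1.000000; compare to alpha = 0.1. fail to reject H0.

U_X = 11.5, p = 1.000000, fail to reject H0 at alpha = 0.1.


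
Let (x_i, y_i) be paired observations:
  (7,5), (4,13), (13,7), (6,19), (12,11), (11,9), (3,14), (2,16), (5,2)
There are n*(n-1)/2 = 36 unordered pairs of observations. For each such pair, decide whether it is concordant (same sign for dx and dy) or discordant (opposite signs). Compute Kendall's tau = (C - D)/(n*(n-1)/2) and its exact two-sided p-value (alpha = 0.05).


Step 1: Enumerate the 36 unordered pairs (i,j) with i<j and classify each by sign(x_j-x_i) * sign(y_j-y_i).
  (1,2):dx=-3,dy=+8->D; (1,3):dx=+6,dy=+2->C; (1,4):dx=-1,dy=+14->D; (1,5):dx=+5,dy=+6->C
  (1,6):dx=+4,dy=+4->C; (1,7):dx=-4,dy=+9->D; (1,8):dx=-5,dy=+11->D; (1,9):dx=-2,dy=-3->C
  (2,3):dx=+9,dy=-6->D; (2,4):dx=+2,dy=+6->C; (2,5):dx=+8,dy=-2->D; (2,6):dx=+7,dy=-4->D
  (2,7):dx=-1,dy=+1->D; (2,8):dx=-2,dy=+3->D; (2,9):dx=+1,dy=-11->D; (3,4):dx=-7,dy=+12->D
  (3,5):dx=-1,dy=+4->D; (3,6):dx=-2,dy=+2->D; (3,7):dx=-10,dy=+7->D; (3,8):dx=-11,dy=+9->D
  (3,9):dx=-8,dy=-5->C; (4,5):dx=+6,dy=-8->D; (4,6):dx=+5,dy=-10->D; (4,7):dx=-3,dy=-5->C
  (4,8):dx=-4,dy=-3->C; (4,9):dx=-1,dy=-17->C; (5,6):dx=-1,dy=-2->C; (5,7):dx=-9,dy=+3->D
  (5,8):dx=-10,dy=+5->D; (5,9):dx=-7,dy=-9->C; (6,7):dx=-8,dy=+5->D; (6,8):dx=-9,dy=+7->D
  (6,9):dx=-6,dy=-7->C; (7,8):dx=-1,dy=+2->D; (7,9):dx=+2,dy=-12->D; (8,9):dx=+3,dy=-14->D
Step 2: C = 12, D = 24, total pairs = 36.
Step 3: tau = (C - D)/(n(n-1)/2) = (12 - 24)/36 = -0.333333.
Step 4: Exact two-sided p-value (enumerate n! = 362880 permutations of y under H0): p = 0.259518.
Step 5: alpha = 0.05. fail to reject H0.

tau_b = -0.3333 (C=12, D=24), p = 0.259518, fail to reject H0.


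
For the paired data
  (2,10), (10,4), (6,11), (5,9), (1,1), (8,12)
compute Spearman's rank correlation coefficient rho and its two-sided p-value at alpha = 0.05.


Step 1: Rank x and y separately (midranks; no ties here).
rank(x): 2->2, 10->6, 6->4, 5->3, 1->1, 8->5
rank(y): 10->4, 4->2, 11->5, 9->3, 1->1, 12->6
Step 2: d_i = R_x(i) - R_y(i); compute d_i^2.
  (2-4)^2=4, (6-2)^2=16, (4-5)^2=1, (3-3)^2=0, (1-1)^2=0, (5-6)^2=1
sum(d^2) = 22.
Step 3: rho = 1 - 6*22 / (6*(6^2 - 1)) = 1 - 132/210 = 0.371429.
Step 4: Under H0, t = rho * sqrt((n-2)/(1-rho^2)) = 0.8001 ~ t(4).
Step 5: Two-sided p-value from the t-distribution with 4 df = 0.468478.
Step 6: alpha = 0.05. fail to reject H0.

rho = 0.3714, p = 0.468478, fail to reject H0 at alpha = 0.05.


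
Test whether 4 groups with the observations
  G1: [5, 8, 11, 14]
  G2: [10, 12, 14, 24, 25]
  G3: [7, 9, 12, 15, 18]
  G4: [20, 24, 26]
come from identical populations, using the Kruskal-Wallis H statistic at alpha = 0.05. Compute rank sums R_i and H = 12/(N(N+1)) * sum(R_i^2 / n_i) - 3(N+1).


Step 1: Combine all N = 17 observations and assign midranks.
sorted (value, group, rank): (5,G1,1), (7,G3,2), (8,G1,3), (9,G3,4), (10,G2,5), (11,G1,6), (12,G2,7.5), (12,G3,7.5), (14,G1,9.5), (14,G2,9.5), (15,G3,11), (18,G3,12), (20,G4,13), (24,G2,14.5), (24,G4,14.5), (25,G2,16), (26,G4,17)
Step 2: Sum ranks within each group.
R_1 = 19.5 (n_1 = 4)
R_2 = 52.5 (n_2 = 5)
R_3 = 36.5 (n_3 = 5)
R_4 = 44.5 (n_4 = 3)
Step 3: H = 12/(N(N+1)) * sum(R_i^2/n_i) - 3(N+1)
     = 12/(17*18) * (19.5^2/4 + 52.5^2/5 + 36.5^2/5 + 44.5^2/3) - 3*18
     = 0.039216 * 1572.85 - 54
     = 7.680229.
Step 4: Ties present; correction factor C = 1 - 18/(17^3 - 17) = 0.996324. Corrected H = 7.680229 / 0.996324 = 7.708569.
Step 5: Under H0, H ~ chi^2(3); p-value = 0.052435.
Step 6: alpha = 0.05. fail to reject H0.

H = 7.7086, df = 3, p = 0.052435, fail to reject H0.
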